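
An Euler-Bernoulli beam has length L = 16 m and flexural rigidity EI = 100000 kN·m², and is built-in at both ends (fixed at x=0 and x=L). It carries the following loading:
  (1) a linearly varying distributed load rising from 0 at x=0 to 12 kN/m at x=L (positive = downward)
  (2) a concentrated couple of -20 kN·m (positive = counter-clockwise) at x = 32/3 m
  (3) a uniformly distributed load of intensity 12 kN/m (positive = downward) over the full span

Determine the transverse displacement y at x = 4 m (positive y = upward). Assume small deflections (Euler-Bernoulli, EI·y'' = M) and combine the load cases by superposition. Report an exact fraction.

Load 1 — triangular load w₀=12 kN/m (0→w₀ over full span):
  y_1 = -w₀x²(L-x)²(x+2L)/(120LEI) = -12·4²·(16-4)²·(4+2·16)/(120·16·100000) = -81/15625 m
Load 2 — applied couple M₀=-20 kN·m at a=32/3 m (b=L-a=16/3):
  y_2 = (R_Ax³/6 - M_Ax²/2)/EI  [x≤a] with R_A=-5/3, M_A=-20/3 = ((-5/3)·4³/6 - (-20/3)·4²/2)/100000 = 2/5625 m
Load 3 — uniform load w=12 kN/m over full span:
  y_3 = -wx²(L-x)²/(24EI) = -12·4²·(16-4)²/(24·100000) = -36/3125 m
Superposition: y = Σ y_i = -2299/140625 m ≈ -0.016348 m

y(4) = -2299/140625 m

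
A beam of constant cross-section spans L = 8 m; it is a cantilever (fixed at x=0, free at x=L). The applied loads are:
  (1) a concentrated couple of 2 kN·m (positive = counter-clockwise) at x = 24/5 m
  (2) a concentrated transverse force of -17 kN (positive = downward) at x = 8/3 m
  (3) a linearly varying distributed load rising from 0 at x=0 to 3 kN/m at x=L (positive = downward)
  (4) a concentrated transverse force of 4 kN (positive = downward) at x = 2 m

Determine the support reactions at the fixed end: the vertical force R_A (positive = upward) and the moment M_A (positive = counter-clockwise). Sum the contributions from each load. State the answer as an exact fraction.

R_A = -1 kN, M_A = 74/3 kN·m

Load 1 — applied couple M₀=2 kN·m at a=24/5 m (b=L-a=16/5):
  R_A = 0 kN
  M_A = -M₀ = -2 kN·m
Load 2 — point force P=-17 kN at a=8/3 m (b=L-a=16/3):
  R_A = P = (-17) = -17 kN
  M_A = Pa = (-17)·(8/3) = -136/3 kN·m
Load 3 — triangular load w₀=3 kN/m (0→w₀ over full span):
  R_A = w₀L/2 = 3·8/2 = 12 kN
  M_A = w₀L²/3 = 3·8²/3 = 64 kN·m
Load 4 — point force P=4 kN at a=2 m (b=L-a=6):
  R_A = P = 4 kN
  M_A = Pa = 4·2 = 8 kN·m
Superposition: R_A = -1 kN, M_A = 74/3 kN·m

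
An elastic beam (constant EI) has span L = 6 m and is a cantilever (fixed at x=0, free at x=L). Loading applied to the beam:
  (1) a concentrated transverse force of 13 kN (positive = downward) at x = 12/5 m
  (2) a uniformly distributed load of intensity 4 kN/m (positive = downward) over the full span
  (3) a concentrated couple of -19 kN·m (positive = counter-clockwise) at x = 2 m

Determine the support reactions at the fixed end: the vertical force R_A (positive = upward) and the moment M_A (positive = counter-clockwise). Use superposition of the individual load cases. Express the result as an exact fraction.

Load 1 — point force P=13 kN at a=12/5 m (b=L-a=18/5):
  R_A = P = 13 kN
  M_A = Pa = 13·(12/5) = 156/5 kN·m
Load 2 — uniform load w=4 kN/m over full span:
  R_A = wL = 4·6 = 24 kN
  M_A = wL²/2 = 4·6²/2 = 72 kN·m
Load 3 — applied couple M₀=-19 kN·m at a=2 m (b=L-a=4):
  R_A = 0 kN
  M_A = -M₀ = -(-19) = 19 kN·m
Superposition: R_A = 37 kN, M_A = 611/5 kN·m

R_A = 37 kN, M_A = 611/5 kN·m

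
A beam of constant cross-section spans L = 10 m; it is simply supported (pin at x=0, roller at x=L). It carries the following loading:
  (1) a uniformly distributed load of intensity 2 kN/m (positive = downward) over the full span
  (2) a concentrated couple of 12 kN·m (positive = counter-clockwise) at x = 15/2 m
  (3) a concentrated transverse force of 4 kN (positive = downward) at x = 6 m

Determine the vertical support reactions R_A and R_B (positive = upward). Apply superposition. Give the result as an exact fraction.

Load 1 — uniform load w=2 kN/m over full span:
  R_A = wL/2 = 2·10/2 = 10 kN
  R_B = wL/2 = 2·10/2 = 10 kN
Load 2 — applied couple M₀=12 kN·m at a=15/2 m (b=L-a=5/2):
  R_A = M₀/L = 12/10 = 6/5 kN
  R_B = -M₀/L = -12/10 = -6/5 kN
Load 3 — point force P=4 kN at a=6 m (b=L-a=4):
  R_A = Pb/L = 4·4/10 = 8/5 kN
  R_B = Pa/L = 4·6/10 = 12/5 kN
Superposition: R_A = 64/5 kN, R_B = 56/5 kN

R_A = 64/5 kN, R_B = 56/5 kN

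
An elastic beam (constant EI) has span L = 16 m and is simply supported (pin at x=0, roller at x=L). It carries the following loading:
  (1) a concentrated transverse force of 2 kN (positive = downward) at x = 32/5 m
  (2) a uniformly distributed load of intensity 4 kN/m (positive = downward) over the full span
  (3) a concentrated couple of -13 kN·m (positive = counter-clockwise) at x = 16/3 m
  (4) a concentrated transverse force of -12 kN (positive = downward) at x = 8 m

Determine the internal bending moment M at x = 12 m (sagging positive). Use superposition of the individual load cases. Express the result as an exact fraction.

Load 1 — point force P=2 kN at a=32/5 m (b=L-a=48/5):
  M_1 = Pa(L-x)/L  [x>a] = 2·(32/5)·(16-12)/16 = 16/5 kN·m
Load 2 — uniform load w=4 kN/m over full span:
  M_2 = wx(L-x)/2 = 4·12·(16-12)/2 = 96 kN·m
Load 3 — applied couple M₀=-13 kN·m at a=16/3 m (b=L-a=32/3):
  M_3 = M₀x/L - M₀  [x>a] = (-13)·12/16 - (-13) = 13/4 kN·m
Load 4 — point force P=-12 kN at a=8 m (b=L-a=8):
  M_4 = Pa(L-x)/L  [x>a] = (-12)·8·(16-12)/16 = -24 kN·m
Superposition: M = Σ M_i = 1569/20 kN·m ≈ 78.450000 kN·m

M(12) = 1569/20 kN·m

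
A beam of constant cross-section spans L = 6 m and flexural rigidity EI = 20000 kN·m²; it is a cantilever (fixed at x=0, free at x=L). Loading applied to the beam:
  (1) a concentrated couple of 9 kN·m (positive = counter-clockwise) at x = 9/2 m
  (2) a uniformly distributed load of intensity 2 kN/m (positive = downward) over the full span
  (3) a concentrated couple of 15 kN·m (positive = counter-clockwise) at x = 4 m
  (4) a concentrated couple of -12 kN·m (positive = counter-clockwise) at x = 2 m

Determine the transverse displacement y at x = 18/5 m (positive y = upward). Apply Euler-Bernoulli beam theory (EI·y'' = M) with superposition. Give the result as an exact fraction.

y(18/5) = -9507/3125000 m

Load 1 — applied couple M₀=9 kN·m at a=9/2 m (b=L-a=3/2):
  y_1 = M₀x²/(2EI)  [x≤a] = 9·(18/5)²/(2·20000) = 729/250000 m
Load 2 — uniform load w=2 kN/m over full span:
  y_2 = -wx²(x²-4Lx+6L²)/(24EI) = -2·(18/5)²·((18/5)²-4·6·(18/5)+6·6²)/(24·20000) = -24057/3125000 m
Load 3 — applied couple M₀=15 kN·m at a=4 m (b=L-a=2):
  y_3 = M₀x²/(2EI)  [x≤a] = 15·(18/5)²/(2·20000) = 243/50000 m
Load 4 — applied couple M₀=-12 kN·m at a=2 m (b=L-a=4):
  y_4 = M₀a(2x-a)/(2EI)  [x>a] = (-12)·2·(2·(18/5)-2)/(2·20000) = -39/12500 m
Superposition: y = Σ y_i = -9507/3125000 m ≈ -0.003042 m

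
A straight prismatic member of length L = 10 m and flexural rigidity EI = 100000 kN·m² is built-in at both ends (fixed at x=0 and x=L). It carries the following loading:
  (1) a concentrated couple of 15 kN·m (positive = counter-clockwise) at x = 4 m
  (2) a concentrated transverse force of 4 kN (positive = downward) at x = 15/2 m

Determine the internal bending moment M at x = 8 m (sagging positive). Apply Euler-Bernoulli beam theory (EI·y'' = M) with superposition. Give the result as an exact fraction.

M(8) = 321/200 kN·m

Load 1 — applied couple M₀=15 kN·m at a=4 m (b=L-a=6):
  M_1 = R_Ax - M_A - M₀  [x>a] with R_A=54/25, M_A=9/5 = (54/25)·8 - (9/5) - 15 = 12/25 kN·m
Load 2 — point force P=4 kN at a=15/2 m (b=L-a=5/2):
  M_2 = Pa²(a+3b)(L-x)/L³ - Pa²b/L²  [x>a] = 4·(15/2)²·((15/2)+3·(5/2))·(10-8)/10³ - 4·(15/2)²·(5/2)/10² = 9/8 kN·m
Superposition: M = Σ M_i = 321/200 kN·m ≈ 1.605000 kN·m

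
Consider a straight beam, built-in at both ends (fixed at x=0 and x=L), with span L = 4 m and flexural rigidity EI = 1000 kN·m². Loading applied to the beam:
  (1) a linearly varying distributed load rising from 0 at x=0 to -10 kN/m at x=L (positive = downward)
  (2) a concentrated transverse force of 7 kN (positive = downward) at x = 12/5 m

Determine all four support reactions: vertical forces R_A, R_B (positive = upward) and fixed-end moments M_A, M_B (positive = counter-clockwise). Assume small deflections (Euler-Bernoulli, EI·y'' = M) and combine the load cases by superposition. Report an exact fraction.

R_A = -442/125 kN, M_A = -992/375 kN·m, R_B = -1183/125 kN, M_B = 496/125 kN·m

Load 1 — triangular load w₀=-10 kN/m (0→w₀ over full span):
  R_A = 3w₀L/20 = 3·(-10)·4/20 = -6 kN
  M_A = w₀L²/30 = (-10)·4²/30 = -16/3 kN·m
  R_B = 7w₀L/20 = 7·(-10)·4/20 = -14 kN
  M_B = -w₀L²/20 = -(-10)·4²/20 = 8 kN·m
Load 2 — point force P=7 kN at a=12/5 m (b=L-a=8/5):
  R_A = Pb²(3a+b)/L³ = 7·(8/5)²·(3·(12/5)+(8/5))/4³ = 308/125 kN
  M_A = Pab²/L² = 7·(12/5)·(8/5)²/4² = 336/125 kN·m
  R_B = Pa²(a+3b)/L³ = 7·(12/5)²·((12/5)+3·(8/5))/4³ = 567/125 kN
  M_B = -Pa²b/L² = -7·(12/5)²·(8/5)/4² = -504/125 kN·m
Superposition: R_A = -442/125 kN, M_A = -992/375 kN·m, R_B = -1183/125 kN, M_B = 496/125 kN·m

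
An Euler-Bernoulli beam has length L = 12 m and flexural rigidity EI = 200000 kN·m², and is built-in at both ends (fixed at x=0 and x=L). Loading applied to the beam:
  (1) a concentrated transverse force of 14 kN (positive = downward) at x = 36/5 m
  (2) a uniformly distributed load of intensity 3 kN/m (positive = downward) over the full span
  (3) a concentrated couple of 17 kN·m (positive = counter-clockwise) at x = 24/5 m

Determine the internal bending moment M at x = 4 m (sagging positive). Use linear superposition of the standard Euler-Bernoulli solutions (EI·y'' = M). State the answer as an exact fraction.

Load 1 — point force P=14 kN at a=36/5 m (b=L-a=24/5):
  M_1 = Pb²(3a+b)x/L³ - Pab²/L²  [x≤a] = 14·(24/5)²·(3·(36/5)+(24/5))·4/12³ - 14·(36/5)·(24/5)²/12² = 448/125 kN·m
Load 2 — uniform load w=3 kN/m over full span:
  M_2 = wLx/2 - wL²/12 - wx²/2 = 3·12·4/2 - 3·12²/12 - 3·4²/2 = 12 kN·m
Load 3 — applied couple M₀=17 kN·m at a=24/5 m (b=L-a=36/5):
  M_3 = R_Ax - M_A  [x≤a] with R_A=51/25, M_A=51/25 = (51/25)·4 - (51/25) = 153/25 kN·m
Superposition: M = Σ M_i = 2713/125 kN·m ≈ 21.704000 kN·m

M(4) = 2713/125 kN·m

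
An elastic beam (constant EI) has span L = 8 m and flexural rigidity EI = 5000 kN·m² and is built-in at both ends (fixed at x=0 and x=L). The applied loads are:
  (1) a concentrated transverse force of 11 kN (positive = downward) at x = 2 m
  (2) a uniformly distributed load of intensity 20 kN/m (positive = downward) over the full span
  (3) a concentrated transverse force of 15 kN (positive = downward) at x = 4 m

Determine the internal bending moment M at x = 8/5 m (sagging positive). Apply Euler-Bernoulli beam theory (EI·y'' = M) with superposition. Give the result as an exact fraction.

Load 1 — point force P=11 kN at a=2 m (b=L-a=6):
  M_1 = Pb²(3a+b)x/L³ - Pab²/L²  [x≤a] = 11·6²·(3·2+6)·(8/5)/8³ - 11·2·6²/8² = 99/40 kN·m
Load 2 — uniform load w=20 kN/m over full span:
  M_2 = wLx/2 - wL²/12 - wx²/2 = 20·8·(8/5)/2 - 20·8²/12 - 20·(8/5)²/2 = -64/15 kN·m
Load 3 — point force P=15 kN at a=4 m (b=L-a=4):
  M_3 = Pb²(3a+b)x/L³ - Pab²/L²  [x≤a] = 15·4²·(3·4+4)·(8/5)/8³ - 15·4·4²/8² = -3 kN·m
Superposition: M = Σ M_i = -115/24 kN·m ≈ -4.791667 kN·m

M(8/5) = -115/24 kN·m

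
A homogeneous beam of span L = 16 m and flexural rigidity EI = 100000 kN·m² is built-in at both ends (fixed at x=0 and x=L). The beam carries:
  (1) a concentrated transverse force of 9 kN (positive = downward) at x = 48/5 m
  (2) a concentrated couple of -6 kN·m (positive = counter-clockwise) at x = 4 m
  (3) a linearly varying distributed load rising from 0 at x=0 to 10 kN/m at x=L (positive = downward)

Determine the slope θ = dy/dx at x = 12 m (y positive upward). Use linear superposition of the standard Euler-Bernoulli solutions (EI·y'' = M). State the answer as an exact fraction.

θ(12) = 204413/100000000 rad

Load 1 — point force P=9 kN at a=48/5 m (b=L-a=32/5):
  θ_1 = Pa²(L-x)(2bL-(3b+a)(L-x))/(2L³EI)  [x>a] = 9·(48/5)²·(16-12)·(2·(32/5)·16-(3·(32/5)+(48/5))·(16-12))/(2·16³·100000) = 567/1562500 rad
Load 2 — applied couple M₀=-6 kN·m at a=4 m (b=L-a=12):
  θ_2 = (R_Ax²/2 - M_Ax - M₀(x-a))/EI  [x>a] with R_A=-27/64, M_A=9/8 = ((-27/64)·12²/2 - (9/8)·12 - (-6)·(12-4))/100000 = 33/800000 rad
Load 3 — triangular load w₀=10 kN/m (0→w₀ over full span):
  θ_3 = -w₀(2x(L-x)(L-2x)(x+2L)+x²(L-x)²)/(120LEI) = -10·(2·12·(16-12)·(16-2·12)·(12+2·16)+12²·(16-12)²)/(120·16·100000) = 41/25000 rad
Superposition: θ = Σ θ_i = 204413/100000000 rad ≈ 0.002044 rad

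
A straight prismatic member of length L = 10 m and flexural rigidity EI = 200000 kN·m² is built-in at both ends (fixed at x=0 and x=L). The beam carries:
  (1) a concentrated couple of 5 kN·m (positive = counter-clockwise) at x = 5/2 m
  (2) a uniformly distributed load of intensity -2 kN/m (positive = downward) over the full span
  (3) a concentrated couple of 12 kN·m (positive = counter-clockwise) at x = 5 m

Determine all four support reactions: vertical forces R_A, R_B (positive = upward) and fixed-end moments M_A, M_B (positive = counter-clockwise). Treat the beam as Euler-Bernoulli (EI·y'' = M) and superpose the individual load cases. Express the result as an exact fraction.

R_A = -611/80 kN, M_A = -701/48 kN·m, R_B = -989/80 kN, M_B = 1019/48 kN·m

Load 1 — applied couple M₀=5 kN·m at a=5/2 m (b=L-a=15/2):
  R_A = 6M₀ab/L³ = 6·5·(5/2)·(15/2)/10³ = 9/16 kN
  M_A = M₀b(2a-b)/L² = 5·(15/2)·(2·(5/2)-(15/2))/10² = -15/16 kN·m
  R_B = -6M₀ab/L³ = -6·5·(5/2)·(15/2)/10³ = -9/16 kN
  M_B = M₀a(2b-a)/L² = 5·(5/2)·(2·(15/2)-(5/2))/10² = 25/16 kN·m
Load 2 — uniform load w=-2 kN/m over full span:
  R_A = wL/2 = (-2)·10/2 = -10 kN
  M_A = wL²/12 = (-2)·10²/12 = -50/3 kN·m
  R_B = wL/2 = (-2)·10/2 = -10 kN
  M_B = -wL²/12 = -(-2)·10²/12 = 50/3 kN·m
Load 3 — applied couple M₀=12 kN·m at a=5 m (b=L-a=5):
  R_A = 6M₀ab/L³ = 6·12·5·5/10³ = 9/5 kN
  M_A = M₀b(2a-b)/L² = 12·5·(2·5-5)/10² = 3 kN·m
  R_B = -6M₀ab/L³ = -6·12·5·5/10³ = -9/5 kN
  M_B = M₀a(2b-a)/L² = 12·5·(2·5-5)/10² = 3 kN·m
Superposition: R_A = -611/80 kN, M_A = -701/48 kN·m, R_B = -989/80 kN, M_B = 1019/48 kN·m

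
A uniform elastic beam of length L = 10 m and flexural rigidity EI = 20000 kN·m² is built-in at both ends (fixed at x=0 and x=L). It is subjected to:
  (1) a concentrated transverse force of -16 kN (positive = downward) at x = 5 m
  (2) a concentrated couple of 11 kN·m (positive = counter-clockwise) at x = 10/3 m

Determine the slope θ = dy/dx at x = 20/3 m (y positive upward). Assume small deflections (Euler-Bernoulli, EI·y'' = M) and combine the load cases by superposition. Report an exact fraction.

Load 1 — point force P=-16 kN at a=5 m (b=L-a=5):
  θ_1 = Pa²(L-x)(2bL-(3b+a)(L-x))/(2L³EI)  [x>a] = (-16)·5²·(10-(20/3))·(2·5·10-(3·5+5)·(10-(20/3)))/(2·10³·20000) = -1/900 rad
Load 2 — applied couple M₀=11 kN·m at a=10/3 m (b=L-a=20/3):
  θ_2 = (R_Ax²/2 - M_Ax - M₀(x-a))/EI  [x>a] with R_A=22/15, M_A=0 = ((22/15)·(20/3)²/2 - 0·(20/3) - 11·((20/3)-(10/3)))/20000 = -11/54000 rad
Superposition: θ = Σ θ_i = -71/54000 rad ≈ -0.001315 rad

θ(20/3) = -71/54000 rad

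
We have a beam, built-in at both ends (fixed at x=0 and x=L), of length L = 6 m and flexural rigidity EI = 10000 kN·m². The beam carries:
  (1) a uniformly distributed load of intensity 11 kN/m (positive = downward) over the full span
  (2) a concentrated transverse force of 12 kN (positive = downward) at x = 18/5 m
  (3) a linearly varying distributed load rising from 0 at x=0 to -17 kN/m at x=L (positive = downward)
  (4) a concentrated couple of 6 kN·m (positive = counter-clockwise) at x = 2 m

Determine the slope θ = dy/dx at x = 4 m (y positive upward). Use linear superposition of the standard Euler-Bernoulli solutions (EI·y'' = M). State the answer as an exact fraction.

θ(4) = 2233/2812500 rad

Load 1 — uniform load w=11 kN/m over full span:
  θ_1 = -wx(L-x)(L-2x)/(12EI) = -11·4·(6-4)·(6-2·4)/(12·10000) = 11/7500 rad
Load 2 — point force P=12 kN at a=18/5 m (b=L-a=12/5):
  θ_2 = Pa²(L-x)(2bL-(3b+a)(L-x))/(2L³EI)  [x>a] = 12·(18/5)²·(6-4)·(2·(12/5)·6-(3·(12/5)+(18/5))·(6-4))/(2·6³·10000) = 81/156250 rad
Load 3 — triangular load w₀=-17 kN/m (0→w₀ over full span):
  θ_3 = -w₀(2x(L-x)(L-2x)(x+2L)+x²(L-x)²)/(120LEI) = -(-17)·(2·4·(6-4)·(6-2·4)·(4+2·6)+4²·(6-4)²)/(120·6·10000) = -119/112500 rad
Load 4 — applied couple M₀=6 kN·m at a=2 m (b=L-a=4):
  θ_4 = (R_Ax²/2 - M_Ax - M₀(x-a))/EI  [x>a] with R_A=4/3, M_A=0 = ((4/3)·4²/2 - 0·4 - 6·(4-2))/10000 = -1/7500 rad
Superposition: θ = Σ θ_i = 2233/2812500 rad ≈ 0.000794 rad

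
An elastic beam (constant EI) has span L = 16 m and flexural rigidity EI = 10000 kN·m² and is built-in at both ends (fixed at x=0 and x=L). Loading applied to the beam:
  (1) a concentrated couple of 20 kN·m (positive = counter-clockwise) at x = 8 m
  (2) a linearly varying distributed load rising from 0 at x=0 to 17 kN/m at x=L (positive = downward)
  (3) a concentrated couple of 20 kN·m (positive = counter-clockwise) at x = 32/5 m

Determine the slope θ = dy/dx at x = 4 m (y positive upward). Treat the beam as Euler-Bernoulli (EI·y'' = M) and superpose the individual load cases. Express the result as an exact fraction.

θ(4) = -1327/50000 rad

Load 1 — applied couple M₀=20 kN·m at a=8 m (b=L-a=8):
  θ_1 = (R_Ax²/2 - M_Ax)/EI  [x≤a] with R_A=15/8, M_A=5 = ((15/8)·4²/2 - 5·4)/10000 = -1/2000 rad
Load 2 — triangular load w₀=17 kN/m (0→w₀ over full span):
  θ_2 = -w₀(2x(L-x)(L-2x)(x+2L)+x²(L-x)²)/(120LEI) = -17·(2·4·(16-4)·(16-2·4)·(4+2·16)+4²·(16-4)²)/(120·16·10000) = -663/25000 rad
Load 3 — applied couple M₀=20 kN·m at a=32/5 m (b=L-a=48/5):
  θ_3 = (R_Ax²/2 - M_Ax)/EI  [x≤a] with R_A=9/5, M_A=12/5 = ((9/5)·4²/2 - (12/5)·4)/10000 = 3/6250 rad
Superposition: θ = Σ θ_i = -1327/50000 rad ≈ -0.026540 rad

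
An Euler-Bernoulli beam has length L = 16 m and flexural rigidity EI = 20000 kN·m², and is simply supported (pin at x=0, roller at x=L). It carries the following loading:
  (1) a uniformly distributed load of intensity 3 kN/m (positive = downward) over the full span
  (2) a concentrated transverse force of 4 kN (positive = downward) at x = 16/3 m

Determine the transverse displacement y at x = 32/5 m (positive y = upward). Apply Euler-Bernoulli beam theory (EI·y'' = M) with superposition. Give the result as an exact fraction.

y(32/5) = -1437952/10546875 m

Load 1 — uniform load w=3 kN/m over full span:
  y_1 = -wx(L³-2Lx²+x³)/(24EI) = -3·(32/5)·(16³-2·16·(32/5)²+(32/5)³)/(24·20000) = -47616/390625 m
Load 2 — point force P=4 kN at a=16/3 m (b=L-a=32/3):
  y_2 = -Pa(L-x)(2Lx-a²-x²)/(6LEI)  [x>a] = -4·(16/3)·(16-(32/5))·(2·16·(32/5)-(16/3)²-(32/5)²)/(6·16·20000) = -30464/2109375 m
Superposition: y = Σ y_i = -1437952/10546875 m ≈ -0.136339 m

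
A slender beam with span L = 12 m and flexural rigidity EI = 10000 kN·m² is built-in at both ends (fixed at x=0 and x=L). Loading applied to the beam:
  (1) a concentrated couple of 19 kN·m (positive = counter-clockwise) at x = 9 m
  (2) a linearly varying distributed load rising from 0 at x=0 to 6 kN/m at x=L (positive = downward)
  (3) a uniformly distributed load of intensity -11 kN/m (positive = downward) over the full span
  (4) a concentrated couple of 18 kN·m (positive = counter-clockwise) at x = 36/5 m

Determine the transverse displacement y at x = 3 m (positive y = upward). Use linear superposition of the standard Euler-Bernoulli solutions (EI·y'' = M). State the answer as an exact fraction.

y(3) = 69507/3200000 m

Load 1 — applied couple M₀=19 kN·m at a=9 m (b=L-a=3):
  y_1 = (R_Ax³/6 - M_Ax²/2)/EI  [x≤a] with R_A=57/32, M_A=95/16 = ((57/32)·3³/6 - (95/16)·3²/2)/10000 = -1197/640000 m
Load 2 — triangular load w₀=6 kN/m (0→w₀ over full span):
  y_2 = -w₀x²(L-x)²(x+2L)/(120LEI) = -6·3²·(12-3)²·(3+2·12)/(120·12·10000) = -6561/800000 m
Load 3 — uniform load w=-11 kN/m over full span:
  y_3 = -wx²(L-x)²/(24EI) = -(-11)·3²·(12-3)²/(24·10000) = 2673/80000 m
Load 4 — applied couple M₀=18 kN·m at a=36/5 m (b=L-a=24/5):
  y_4 = (R_Ax³/6 - M_Ax²/2)/EI  [x≤a] with R_A=54/25, M_A=144/25 = ((54/25)·3³/6 - (144/25)·3²/2)/10000 = -81/50000 m
Superposition: y = Σ y_i = 69507/3200000 m ≈ 0.021721 m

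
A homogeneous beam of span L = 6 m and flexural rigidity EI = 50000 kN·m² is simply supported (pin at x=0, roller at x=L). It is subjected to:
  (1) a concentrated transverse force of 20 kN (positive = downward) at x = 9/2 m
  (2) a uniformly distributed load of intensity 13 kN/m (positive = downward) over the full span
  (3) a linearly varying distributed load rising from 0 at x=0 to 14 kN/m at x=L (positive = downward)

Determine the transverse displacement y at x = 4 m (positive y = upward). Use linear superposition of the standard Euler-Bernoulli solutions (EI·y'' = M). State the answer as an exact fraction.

y(4) = -6401/900000 m

Load 1 — point force P=20 kN at a=9/2 m (b=L-a=3/2):
  y_1 = -Pbx(L²-b²-x²)/(6LEI)  [x≤a] = -20·(3/2)·4·(6²-(3/2)²-4²)/(6·6·50000) = -71/60000 m
Load 2 — uniform load w=13 kN/m over full span:
  y_2 = -wx(L³-2Lx²+x³)/(24EI) = -13·4·(6³-2·6·4²+4³)/(24·50000) = -143/37500 m
Load 3 — triangular load w₀=14 kN/m (0→w₀ over full span):
  y_3 = -w₀x(7L⁴-10L²x²+3x⁴)/(360LEI) = -14·4·(7·6⁴-10·6²·4²+3·4⁴)/(360·6·50000) = -119/56250 m
Superposition: y = Σ y_i = -6401/900000 m ≈ -0.007112 m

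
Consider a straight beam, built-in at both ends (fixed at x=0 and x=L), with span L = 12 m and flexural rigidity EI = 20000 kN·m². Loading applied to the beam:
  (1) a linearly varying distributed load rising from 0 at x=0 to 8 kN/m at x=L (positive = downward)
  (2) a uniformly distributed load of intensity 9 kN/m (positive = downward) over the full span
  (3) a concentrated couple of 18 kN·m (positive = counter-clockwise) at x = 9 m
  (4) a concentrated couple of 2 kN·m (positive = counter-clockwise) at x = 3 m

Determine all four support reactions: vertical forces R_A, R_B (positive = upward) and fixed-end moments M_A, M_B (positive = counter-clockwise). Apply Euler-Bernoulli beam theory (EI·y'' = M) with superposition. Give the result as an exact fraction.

R_A = 2811/40 kN, M_A = 3033/20 kN·m, R_B = 3429/40 kN, M_B = -3367/20 kN·m

Load 1 — triangular load w₀=8 kN/m (0→w₀ over full span):
  R_A = 3w₀L/20 = 3·8·12/20 = 72/5 kN
  M_A = w₀L²/30 = 8·12²/30 = 192/5 kN·m
  R_B = 7w₀L/20 = 7·8·12/20 = 168/5 kN
  M_B = -w₀L²/20 = -8·12²/20 = -288/5 kN·m
Load 2 — uniform load w=9 kN/m over full span:
  R_A = wL/2 = 9·12/2 = 54 kN
  M_A = wL²/12 = 9·12²/12 = 108 kN·m
  R_B = wL/2 = 9·12/2 = 54 kN
  M_B = -wL²/12 = -9·12²/12 = -108 kN·m
Load 3 — applied couple M₀=18 kN·m at a=9 m (b=L-a=3):
  R_A = 6M₀ab/L³ = 6·18·9·3/12³ = 27/16 kN
  M_A = M₀b(2a-b)/L² = 18·3·(2·9-3)/12² = 45/8 kN·m
  R_B = -6M₀ab/L³ = -6·18·9·3/12³ = -27/16 kN
  M_B = M₀a(2b-a)/L² = 18·9·(2·3-9)/12² = -27/8 kN·m
Load 4 — applied couple M₀=2 kN·m at a=3 m (b=L-a=9):
  R_A = 6M₀ab/L³ = 6·2·3·9/12³ = 3/16 kN
  M_A = M₀b(2a-b)/L² = 2·9·(2·3-9)/12² = -3/8 kN·m
  R_B = -6M₀ab/L³ = -6·2·3·9/12³ = -3/16 kN
  M_B = M₀a(2b-a)/L² = 2·3·(2·9-3)/12² = 5/8 kN·m
Superposition: R_A = 2811/40 kN, M_A = 3033/20 kN·m, R_B = 3429/40 kN, M_B = -3367/20 kN·m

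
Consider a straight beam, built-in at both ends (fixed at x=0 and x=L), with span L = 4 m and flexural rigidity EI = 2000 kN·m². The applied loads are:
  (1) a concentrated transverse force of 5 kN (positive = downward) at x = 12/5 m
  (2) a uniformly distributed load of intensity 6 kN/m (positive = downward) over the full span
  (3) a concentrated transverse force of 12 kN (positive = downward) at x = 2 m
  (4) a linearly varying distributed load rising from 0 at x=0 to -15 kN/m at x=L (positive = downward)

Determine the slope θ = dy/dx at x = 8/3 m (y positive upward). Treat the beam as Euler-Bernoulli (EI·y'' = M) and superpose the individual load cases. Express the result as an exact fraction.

Load 1 — point force P=5 kN at a=12/5 m (b=L-a=8/5):
  θ_1 = Pa²(L-x)(2bL-(3b+a)(L-x))/(2L³EI)  [x>a] = 5·(12/5)²·(4-(8/3))·(2·(8/5)·4-(3·(8/5)+(12/5))·(4-(8/3)))/(2·4³·2000) = 3/6250 rad
Load 2 — uniform load w=6 kN/m over full span:
  θ_2 = -wx(L-x)(L-2x)/(12EI) = -6·(8/3)·(4-(8/3))·(4-2·(8/3))/(12·2000) = 4/3375 rad
Load 3 — point force P=12 kN at a=2 m (b=L-a=2):
  θ_3 = Pa²(L-x)(2bL-(3b+a)(L-x))/(2L³EI)  [x>a] = 12·2²·(4-(8/3))·(2·2·4-(3·2+2)·(4-(8/3)))/(2·4³·2000) = 1/750 rad
Load 4 — triangular load w₀=-15 kN/m (0→w₀ over full span):
  θ_4 = -w₀(2x(L-x)(L-2x)(x+2L)+x²(L-x)²)/(120LEI) = -(-15)·(2·(8/3)·(4-(8/3))·(4-2·(8/3))·((8/3)+2·4)+(8/3)²·(4-(8/3))²)/(120·4·2000) = -14/10125 rad
Superposition: θ = Σ θ_i = 409/253125 rad ≈ 0.001616 rad

θ(8/3) = 409/253125 rad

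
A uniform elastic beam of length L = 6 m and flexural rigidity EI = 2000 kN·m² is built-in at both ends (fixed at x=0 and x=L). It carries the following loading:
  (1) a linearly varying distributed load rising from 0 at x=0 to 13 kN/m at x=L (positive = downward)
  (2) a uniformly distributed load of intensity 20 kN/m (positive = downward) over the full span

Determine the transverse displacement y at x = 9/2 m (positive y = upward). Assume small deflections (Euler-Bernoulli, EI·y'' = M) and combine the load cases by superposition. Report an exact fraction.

y(9/2) = -131949/5120000 m

Load 1 — triangular load w₀=13 kN/m (0→w₀ over full span):
  y_1 = -w₀x²(L-x)²(x+2L)/(120LEI) = -13·(9/2)²·(6-(9/2))²·((9/2)+2·6)/(120·6·2000) = -34749/5120000 m
Load 2 — uniform load w=20 kN/m over full span:
  y_2 = -wx²(L-x)²/(24EI) = -20·(9/2)²·(6-(9/2))²/(24·2000) = -243/12800 m
Superposition: y = Σ y_i = -131949/5120000 m ≈ -0.025771 m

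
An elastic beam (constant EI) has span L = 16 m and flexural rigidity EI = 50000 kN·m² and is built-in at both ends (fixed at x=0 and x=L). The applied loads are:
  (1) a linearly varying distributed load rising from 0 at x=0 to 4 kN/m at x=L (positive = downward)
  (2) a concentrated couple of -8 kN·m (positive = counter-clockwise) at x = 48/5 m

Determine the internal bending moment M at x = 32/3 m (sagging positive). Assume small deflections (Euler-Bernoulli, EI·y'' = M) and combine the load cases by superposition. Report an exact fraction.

M(32/3) = 41672/2025 kN·m

Load 1 — triangular load w₀=4 kN/m (0→w₀ over full span):
  M_1 = 3w₀Lx/20 - w₀L²/30 - w₀x³/(6L) = 3·4·16·(32/3)/20 - 4·16²/30 - 4·(32/3)³/(6·16) = 7168/405 kN·m
Load 2 — applied couple M₀=-8 kN·m at a=48/5 m (b=L-a=32/5):
  M_2 = R_Ax - M_A - M₀  [x>a] with R_A=-18/25, M_A=-64/25 = (-18/25)·(32/3) - (-64/25) - (-8) = 72/25 kN·m
Superposition: M = Σ M_i = 41672/2025 kN·m ≈ 20.578765 kN·m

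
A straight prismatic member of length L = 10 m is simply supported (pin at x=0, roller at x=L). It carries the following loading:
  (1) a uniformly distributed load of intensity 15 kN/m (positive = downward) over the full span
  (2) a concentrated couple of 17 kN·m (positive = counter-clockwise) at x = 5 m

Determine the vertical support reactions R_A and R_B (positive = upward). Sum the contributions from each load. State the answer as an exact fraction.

R_A = 767/10 kN, R_B = 733/10 kN

Load 1 — uniform load w=15 kN/m over full span:
  R_A = wL/2 = 15·10/2 = 75 kN
  R_B = wL/2 = 15·10/2 = 75 kN
Load 2 — applied couple M₀=17 kN·m at a=5 m (b=L-a=5):
  R_A = M₀/L = 17/10 kN
  R_B = -M₀/L = -17/10 kN
Superposition: R_A = 767/10 kN, R_B = 733/10 kN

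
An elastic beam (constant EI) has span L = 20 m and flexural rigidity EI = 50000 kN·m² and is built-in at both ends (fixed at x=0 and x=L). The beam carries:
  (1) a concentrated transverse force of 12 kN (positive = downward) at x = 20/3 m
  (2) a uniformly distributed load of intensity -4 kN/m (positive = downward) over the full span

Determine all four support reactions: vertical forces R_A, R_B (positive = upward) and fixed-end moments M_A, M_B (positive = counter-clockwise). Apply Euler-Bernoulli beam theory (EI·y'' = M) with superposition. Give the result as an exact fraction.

Load 1 — point force P=12 kN at a=20/3 m (b=L-a=40/3):
  R_A = Pb²(3a+b)/L³ = 12·(40/3)²·(3·(20/3)+(40/3))/20³ = 80/9 kN
  M_A = Pab²/L² = 12·(20/3)·(40/3)²/20² = 320/9 kN·m
  R_B = Pa²(a+3b)/L³ = 12·(20/3)²·((20/3)+3·(40/3))/20³ = 28/9 kN
  M_B = -Pa²b/L² = -12·(20/3)²·(40/3)/20² = -160/9 kN·m
Load 2 — uniform load w=-4 kN/m over full span:
  R_A = wL/2 = (-4)·20/2 = -40 kN
  M_A = wL²/12 = (-4)·20²/12 = -400/3 kN·m
  R_B = wL/2 = (-4)·20/2 = -40 kN
  M_B = -wL²/12 = -(-4)·20²/12 = 400/3 kN·m
Superposition: R_A = -280/9 kN, M_A = -880/9 kN·m, R_B = -332/9 kN, M_B = 1040/9 kN·m

R_A = -280/9 kN, M_A = -880/9 kN·m, R_B = -332/9 kN, M_B = 1040/9 kN·m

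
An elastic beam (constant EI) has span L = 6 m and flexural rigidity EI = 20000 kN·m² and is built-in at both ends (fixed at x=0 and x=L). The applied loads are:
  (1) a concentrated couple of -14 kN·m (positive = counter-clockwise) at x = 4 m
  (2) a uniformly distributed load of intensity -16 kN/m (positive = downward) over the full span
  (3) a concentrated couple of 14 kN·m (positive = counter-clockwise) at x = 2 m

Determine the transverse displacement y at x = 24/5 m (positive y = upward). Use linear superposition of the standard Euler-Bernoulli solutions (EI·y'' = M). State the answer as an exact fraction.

Load 1 — applied couple M₀=-14 kN·m at a=4 m (b=L-a=2):
  y_1 = (R_Ax³/6 - M_Ax²/2 - M₀(x-a)²/2)/EI  [x>a] with R_A=-28/9, M_A=-14/3 = ((-28/9)·(24/5)³/6 - (-14/3)·(24/5)²/2 - (-14)·((24/5)-4)²/2)/20000 = 7/156250 m
Load 2 — uniform load w=-16 kN/m over full span:
  y_2 = -wx²(L-x)²/(24EI) = -(-16)·(24/5)²·(6-(24/5))²/(24·20000) = 432/390625 m
Load 3 — applied couple M₀=14 kN·m at a=2 m (b=L-a=4):
  y_3 = (R_Ax³/6 - M_Ax²/2 - M₀(x-a)²/2)/EI  [x>a] with R_A=28/9, M_A=0 = ((28/9)·(24/5)³/6 - 0·(24/5)²/2 - 14·((24/5)-2)²/2)/20000 = 77/625000 m
Superposition: y = Σ y_i = 3981/3125000 m ≈ 0.001274 m

y(24/5) = 3981/3125000 m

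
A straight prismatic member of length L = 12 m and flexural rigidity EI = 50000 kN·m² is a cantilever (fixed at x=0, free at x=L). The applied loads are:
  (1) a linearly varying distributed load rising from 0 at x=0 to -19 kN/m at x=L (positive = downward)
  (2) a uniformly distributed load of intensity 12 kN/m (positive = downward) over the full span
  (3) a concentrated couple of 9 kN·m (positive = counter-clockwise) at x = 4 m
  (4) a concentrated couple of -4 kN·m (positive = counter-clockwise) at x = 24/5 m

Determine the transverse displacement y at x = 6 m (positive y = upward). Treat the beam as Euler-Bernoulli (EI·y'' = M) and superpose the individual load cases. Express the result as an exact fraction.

y(6) = 36837/1250000 m

Load 1 — triangular load w₀=-19 kN/m (0→w₀ over full span):
  y_1 = (w₀Lx³/12-w₀L²x²/6-w₀x⁵/(120L))/EI = ((-19)·12·6³/12-(-19)·12²·6²/6-(-19)·6⁵/(120·12))/50000 = 62073/250000 m
Load 2 — uniform load w=12 kN/m over full span:
  y_2 = -wx²(x²-4Lx+6L²)/(24EI) = -12·6²·(6²-4·12·6+6·12²)/(24·50000) = -1377/6250 m
Load 3 — applied couple M₀=9 kN·m at a=4 m (b=L-a=8):
  y_3 = M₀a(2x-a)/(2EI)  [x>a] = 9·4·(2·6-4)/(2·50000) = 9/3125 m
Load 4 — applied couple M₀=-4 kN·m at a=24/5 m (b=L-a=36/5):
  y_4 = M₀a(2x-a)/(2EI)  [x>a] = (-4)·(24/5)·(2·6-(24/5))/(2·50000) = -108/78125 m
Superposition: y = Σ y_i = 36837/1250000 m ≈ 0.029470 m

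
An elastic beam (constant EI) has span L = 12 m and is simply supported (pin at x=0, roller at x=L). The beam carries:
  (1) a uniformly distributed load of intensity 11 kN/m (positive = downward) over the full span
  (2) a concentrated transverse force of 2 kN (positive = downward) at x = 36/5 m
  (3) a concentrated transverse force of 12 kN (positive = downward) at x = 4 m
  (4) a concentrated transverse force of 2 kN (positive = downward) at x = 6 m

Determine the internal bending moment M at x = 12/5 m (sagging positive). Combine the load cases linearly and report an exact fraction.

Load 1 — uniform load w=11 kN/m over full span:
  M_1 = wx(L-x)/2 = 11·(12/5)·(12-(12/5))/2 = 3168/25 kN·m
Load 2 — point force P=2 kN at a=36/5 m (b=L-a=24/5):
  M_2 = Pbx/L  [x≤a] = 2·(24/5)·(12/5)/12 = 48/25 kN·m
Load 3 — point force P=12 kN at a=4 m (b=L-a=8):
  M_3 = Pbx/L  [x≤a] = 12·8·(12/5)/12 = 96/5 kN·m
Load 4 — point force P=2 kN at a=6 m (b=L-a=6):
  M_4 = Pbx/L  [x≤a] = 2·6·(12/5)/12 = 12/5 kN·m
Superposition: M = Σ M_i = 3756/25 kN·m ≈ 150.240000 kN·m

M(12/5) = 3756/25 kN·m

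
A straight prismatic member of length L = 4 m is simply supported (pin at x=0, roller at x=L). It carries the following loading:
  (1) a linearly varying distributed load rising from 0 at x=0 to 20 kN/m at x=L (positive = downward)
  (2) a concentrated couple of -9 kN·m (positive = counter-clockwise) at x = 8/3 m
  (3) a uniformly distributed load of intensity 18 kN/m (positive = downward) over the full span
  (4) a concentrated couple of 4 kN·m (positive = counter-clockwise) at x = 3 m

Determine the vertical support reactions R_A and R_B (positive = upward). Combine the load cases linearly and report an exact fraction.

Load 1 — triangular load w₀=20 kN/m (0→w₀ over full span):
  R_A = w₀L/6 = 20·4/6 = 40/3 kN
  R_B = w₀L/3 = 20·4/3 = 80/3 kN
Load 2 — applied couple M₀=-9 kN·m at a=8/3 m (b=L-a=4/3):
  R_A = M₀/L = (-9)/4 = -9/4 kN
  R_B = -M₀/L = -(-9)/4 = 9/4 kN
Load 3 — uniform load w=18 kN/m over full span:
  R_A = wL/2 = 18·4/2 = 36 kN
  R_B = wL/2 = 18·4/2 = 36 kN
Load 4 — applied couple M₀=4 kN·m at a=3 m (b=L-a=1):
  R_A = M₀/L = 4/4 = 1 kN
  R_B = -M₀/L = -4/4 = -1 kN
Superposition: R_A = 577/12 kN, R_B = 767/12 kN

R_A = 577/12 kN, R_B = 767/12 kN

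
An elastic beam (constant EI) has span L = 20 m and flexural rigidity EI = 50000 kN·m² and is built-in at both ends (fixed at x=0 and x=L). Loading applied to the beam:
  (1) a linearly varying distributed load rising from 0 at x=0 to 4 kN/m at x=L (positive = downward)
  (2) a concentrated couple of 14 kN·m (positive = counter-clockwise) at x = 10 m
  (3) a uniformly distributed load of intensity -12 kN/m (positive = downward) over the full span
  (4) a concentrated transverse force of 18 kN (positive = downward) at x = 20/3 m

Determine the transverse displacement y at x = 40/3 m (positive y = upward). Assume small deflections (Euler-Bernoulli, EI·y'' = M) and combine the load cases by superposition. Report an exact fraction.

Load 1 — triangular load w₀=4 kN/m (0→w₀ over full span):
  y_1 = -w₀x²(L-x)²(x+2L)/(120LEI) = -4·(40/3)²·(20-(40/3))²·((40/3)+2·20)/(120·20·50000) = -256/18225 m
Load 2 — applied couple M₀=14 kN·m at a=10 m (b=L-a=10):
  y_2 = (R_Ax³/6 - M_Ax²/2 - M₀(x-a)²/2)/EI  [x>a] with R_A=21/20, M_A=7/2 = ((21/20)·(40/3)³/6 - (7/2)·(40/3)²/2 - 14·((40/3)-10)²/2)/50000 = 7/13500 m
Load 3 — uniform load w=-12 kN/m over full span:
  y_3 = -wx²(L-x)²/(24EI) = -(-12)·(40/3)²·(20-(40/3))²/(24·50000) = 32/405 m
Load 4 — point force P=18 kN at a=20/3 m (b=L-a=40/3):
  y_4 = -Pa²(L-x)²(3bL-(3b+a)(L-x))/(6L³EI)  [x>a] = -18·(20/3)²·(20-(40/3))²·(3·(40/3)·20-(3·(40/3)+(20/3))·(20-(40/3)))/(6·20³·50000) = -44/6075 m
Superposition: y = Σ y_i = 21229/364500 m ≈ 0.058241 m

y(40/3) = 21229/364500 m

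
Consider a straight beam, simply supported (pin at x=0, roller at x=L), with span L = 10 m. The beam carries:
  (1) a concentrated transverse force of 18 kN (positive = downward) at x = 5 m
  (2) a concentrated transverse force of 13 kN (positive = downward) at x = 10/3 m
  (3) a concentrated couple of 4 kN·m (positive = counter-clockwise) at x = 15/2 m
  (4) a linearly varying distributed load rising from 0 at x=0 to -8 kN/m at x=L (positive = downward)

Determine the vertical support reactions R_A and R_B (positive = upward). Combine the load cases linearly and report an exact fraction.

R_A = 71/15 kN, R_B = -206/15 kN

Load 1 — point force P=18 kN at a=5 m (b=L-a=5):
  R_A = Pb/L = 18·5/10 = 9 kN
  R_B = Pa/L = 18·5/10 = 9 kN
Load 2 — point force P=13 kN at a=10/3 m (b=L-a=20/3):
  R_A = Pb/L = 13·(20/3)/10 = 26/3 kN
  R_B = Pa/L = 13·(10/3)/10 = 13/3 kN
Load 3 — applied couple M₀=4 kN·m at a=15/2 m (b=L-a=5/2):
  R_A = M₀/L = 4/10 = 2/5 kN
  R_B = -M₀/L = -4/10 = -2/5 kN
Load 4 — triangular load w₀=-8 kN/m (0→w₀ over full span):
  R_A = w₀L/6 = (-8)·10/6 = -40/3 kN
  R_B = w₀L/3 = (-8)·10/3 = -80/3 kN
Superposition: R_A = 71/15 kN, R_B = -206/15 kN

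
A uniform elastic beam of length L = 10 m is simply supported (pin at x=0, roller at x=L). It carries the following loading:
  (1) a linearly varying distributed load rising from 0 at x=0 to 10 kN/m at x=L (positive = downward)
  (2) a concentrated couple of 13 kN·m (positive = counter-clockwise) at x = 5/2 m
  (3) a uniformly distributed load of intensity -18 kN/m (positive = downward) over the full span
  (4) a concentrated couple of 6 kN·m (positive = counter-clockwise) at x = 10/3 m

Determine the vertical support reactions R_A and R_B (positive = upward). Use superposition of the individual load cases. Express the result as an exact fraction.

R_A = -2143/30 kN, R_B = -1757/30 kN

Load 1 — triangular load w₀=10 kN/m (0→w₀ over full span):
  R_A = w₀L/6 = 10·10/6 = 50/3 kN
  R_B = w₀L/3 = 10·10/3 = 100/3 kN
Load 2 — applied couple M₀=13 kN·m at a=5/2 m (b=L-a=15/2):
  R_A = M₀/L = 13/10 kN
  R_B = -M₀/L = -13/10 kN
Load 3 — uniform load w=-18 kN/m over full span:
  R_A = wL/2 = (-18)·10/2 = -90 kN
  R_B = wL/2 = (-18)·10/2 = -90 kN
Load 4 — applied couple M₀=6 kN·m at a=10/3 m (b=L-a=20/3):
  R_A = M₀/L = 6/10 = 3/5 kN
  R_B = -M₀/L = -6/10 = -3/5 kN
Superposition: R_A = -2143/30 kN, R_B = -1757/30 kN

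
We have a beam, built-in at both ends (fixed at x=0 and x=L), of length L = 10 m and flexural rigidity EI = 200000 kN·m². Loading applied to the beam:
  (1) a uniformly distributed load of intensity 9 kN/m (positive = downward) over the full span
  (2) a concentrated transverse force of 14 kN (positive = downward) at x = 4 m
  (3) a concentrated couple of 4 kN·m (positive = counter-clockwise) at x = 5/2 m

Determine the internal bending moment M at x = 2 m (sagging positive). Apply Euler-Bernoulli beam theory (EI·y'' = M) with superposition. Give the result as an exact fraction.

M(2) = -1683/500 kN·m

Load 1 — uniform load w=9 kN/m over full span:
  M_1 = wLx/2 - wL²/12 - wx²/2 = 9·10·2/2 - 9·10²/12 - 9·2²/2 = -3 kN·m
Load 2 — point force P=14 kN at a=4 m (b=L-a=6):
  M_2 = Pb²(3a+b)x/L³ - Pab²/L²  [x≤a] = 14·6²·(3·4+6)·2/10³ - 14·4·6²/10² = -252/125 kN·m
Load 3 — applied couple M₀=4 kN·m at a=5/2 m (b=L-a=15/2):
  M_3 = R_Ax - M_A  [x≤a] with R_A=9/20, M_A=-3/4 = (9/20)·2 - (-3/4) = 33/20 kN·m
Superposition: M = Σ M_i = -1683/500 kN·m ≈ -3.366000 kN·m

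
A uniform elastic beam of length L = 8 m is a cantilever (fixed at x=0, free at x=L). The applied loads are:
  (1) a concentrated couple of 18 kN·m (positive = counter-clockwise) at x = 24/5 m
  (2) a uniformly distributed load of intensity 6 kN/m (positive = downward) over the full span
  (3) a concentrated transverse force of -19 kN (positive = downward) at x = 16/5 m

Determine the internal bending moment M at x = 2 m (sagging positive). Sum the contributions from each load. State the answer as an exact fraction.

Load 1 — applied couple M₀=18 kN·m at a=24/5 m (b=L-a=16/5):
  M_1 = M₀  [x≤a] = 18 = 18 kN·m
Load 2 — uniform load w=6 kN/m over full span:
  M_2 = -w(L-x)²/2 = -6·(8-2)²/2 = -108 kN·m
Load 3 — point force P=-19 kN at a=16/5 m (b=L-a=24/5):
  M_3 = -P(a-x)  [x≤a] = -(-19)·((16/5)-2) = 114/5 kN·m
Superposition: M = Σ M_i = -336/5 kN·m ≈ -67.200000 kN·m

M(2) = -336/5 kN·m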